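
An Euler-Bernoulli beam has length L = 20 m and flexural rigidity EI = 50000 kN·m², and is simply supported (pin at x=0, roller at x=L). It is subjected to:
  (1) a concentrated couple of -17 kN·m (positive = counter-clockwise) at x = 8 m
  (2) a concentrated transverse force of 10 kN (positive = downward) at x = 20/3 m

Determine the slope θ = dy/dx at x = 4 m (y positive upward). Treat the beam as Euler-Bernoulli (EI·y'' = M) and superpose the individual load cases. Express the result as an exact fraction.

θ(4) = -8299/2025000 rad

Load 1 — applied couple M₀=-17 kN·m at a=8 m (b=L-a=12):
  θ_1 = (M₀x²/(2L)+C₁)/EI  [x≤a] with C₁=M₀(3b²-L²)/(6L)=-68/15 = ((-17)·4²/(2·20)+(-68/15))/50000 = -17/75000 rad
Load 2 — point force P=10 kN at a=20/3 m (b=L-a=40/3):
  θ_2 = -Pb(L²-b²-3x²)/(6LEI)  [x≤a] = -10·(40/3)·(20²-(40/3)²-3·4²)/(6·20·50000) = -196/50625 rad
Superposition: θ = Σ θ_i = -8299/2025000 rad ≈ -0.004098 rad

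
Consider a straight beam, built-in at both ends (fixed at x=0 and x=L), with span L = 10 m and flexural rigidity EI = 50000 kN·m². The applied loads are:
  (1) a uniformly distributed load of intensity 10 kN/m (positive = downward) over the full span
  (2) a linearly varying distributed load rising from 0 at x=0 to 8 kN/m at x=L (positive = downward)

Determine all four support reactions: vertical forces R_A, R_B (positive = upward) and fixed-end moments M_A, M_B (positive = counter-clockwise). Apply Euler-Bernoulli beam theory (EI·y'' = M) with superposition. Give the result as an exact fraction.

Load 1 — uniform load w=10 kN/m over full span:
  R_A = wL/2 = 10·10/2 = 50 kN
  M_A = wL²/12 = 10·10²/12 = 250/3 kN·m
  R_B = wL/2 = 10·10/2 = 50 kN
  M_B = -wL²/12 = -10·10²/12 = -250/3 kN·m
Load 2 — triangular load w₀=8 kN/m (0→w₀ over full span):
  R_A = 3w₀L/20 = 3·8·10/20 = 12 kN
  M_A = w₀L²/30 = 8·10²/30 = 80/3 kN·m
  R_B = 7w₀L/20 = 7·8·10/20 = 28 kN
  M_B = -w₀L²/20 = -8·10²/20 = -40 kN·m
Superposition: R_A = 62 kN, M_A = 110 kN·m, R_B = 78 kN, M_B = -370/3 kN·m

R_A = 62 kN, M_A = 110 kN·m, R_B = 78 kN, M_B = -370/3 kN·m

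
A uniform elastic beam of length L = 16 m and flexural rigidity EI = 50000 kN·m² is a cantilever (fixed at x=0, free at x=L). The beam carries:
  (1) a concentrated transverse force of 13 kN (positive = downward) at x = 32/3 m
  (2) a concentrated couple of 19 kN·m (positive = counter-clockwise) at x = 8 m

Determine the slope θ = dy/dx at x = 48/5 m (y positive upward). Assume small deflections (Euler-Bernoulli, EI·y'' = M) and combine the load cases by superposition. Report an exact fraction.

Load 1 — point force P=13 kN at a=32/3 m (b=L-a=16/3):
  θ_1 = -Px(2a-x)/(2EI)  [x≤a] = -13·(48/5)·(2·(32/3)-(48/5))/(2·50000) = -1144/78125 rad
Load 2 — applied couple M₀=19 kN·m at a=8 m (b=L-a=8):
  θ_2 = M₀a/EI  [x>a] = 19·8/50000 = 19/6250 rad
Superposition: θ = Σ θ_i = -1813/156250 rad ≈ -0.011603 rad

θ(48/5) = -1813/156250 rad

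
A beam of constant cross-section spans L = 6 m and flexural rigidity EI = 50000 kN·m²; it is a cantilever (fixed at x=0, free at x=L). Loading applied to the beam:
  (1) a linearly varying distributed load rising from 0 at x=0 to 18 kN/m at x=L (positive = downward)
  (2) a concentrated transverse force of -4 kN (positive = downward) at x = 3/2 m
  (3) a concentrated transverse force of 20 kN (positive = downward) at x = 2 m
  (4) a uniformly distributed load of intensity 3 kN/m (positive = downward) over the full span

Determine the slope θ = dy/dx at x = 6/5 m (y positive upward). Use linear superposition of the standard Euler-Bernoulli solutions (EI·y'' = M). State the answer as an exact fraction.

θ(6/5) = -94551/15625000 rad

Load 1 — triangular load w₀=18 kN/m (0→w₀ over full span):
  θ_1 = (w₀Lx²/4-w₀L²x/3-w₀x⁴/(24L))/EI = (18·6·(6/5)²/4-18·6²·(6/5)/3-18·(6/5)⁴/(24·6))/50000 = -68931/15625000 rad
Load 2 — point force P=-4 kN at a=3/2 m (b=L-a=9/2):
  θ_2 = -Px(2a-x)/(2EI)  [x≤a] = -(-4)·(6/5)·(2·(3/2)-(6/5))/(2·50000) = 27/312500 rad
Load 3 — point force P=20 kN at a=2 m (b=L-a=4):
  θ_3 = -Px(2a-x)/(2EI)  [x≤a] = -20·(6/5)·(2·2-(6/5))/(2·50000) = -21/31250 rad
Load 4 — uniform load w=3 kN/m over full span:
  θ_4 = -wx(x²-3Lx+3L²)/(6EI) = -3·(6/5)·((6/5)²-3·6·(6/5)+3·6²)/(6·50000) = -1647/1562500 rad
Superposition: θ = Σ θ_i = -94551/15625000 rad ≈ -0.006051 rad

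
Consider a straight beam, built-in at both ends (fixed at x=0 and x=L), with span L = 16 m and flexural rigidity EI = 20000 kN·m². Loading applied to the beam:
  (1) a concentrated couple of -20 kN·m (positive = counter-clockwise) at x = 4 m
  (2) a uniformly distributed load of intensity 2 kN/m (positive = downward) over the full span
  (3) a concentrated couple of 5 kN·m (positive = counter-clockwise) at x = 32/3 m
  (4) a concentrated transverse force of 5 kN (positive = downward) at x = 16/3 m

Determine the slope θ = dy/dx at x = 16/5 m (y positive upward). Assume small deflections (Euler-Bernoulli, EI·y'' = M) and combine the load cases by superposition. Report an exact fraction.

θ(16/5) = -22549/4218750 rad

Load 1 — applied couple M₀=-20 kN·m at a=4 m (b=L-a=12):
  θ_1 = (R_Ax²/2 - M_Ax)/EI  [x≤a] with R_A=-45/32, M_A=15/4 = ((-45/32)·(16/5)²/2 - (15/4)·(16/5))/20000 = -3/3125 rad
Load 2 — uniform load w=2 kN/m over full span:
  θ_2 = -wx(L-x)(L-2x)/(12EI) = -2·(16/5)·(16-(16/5))·(16-2·(16/5))/(12·20000) = -256/78125 rad
Load 3 — applied couple M₀=5 kN·m at a=32/3 m (b=L-a=16/3):
  θ_3 = (R_Ax²/2 - M_Ax)/EI  [x≤a] with R_A=5/12, M_A=5/3 = ((5/12)·(16/5)²/2 - (5/3)·(16/5))/20000 = -1/6250 rad
Load 4 — point force P=5 kN at a=16/3 m (b=L-a=32/3):
  θ_4 = -Pb²x(2aL-(3a+b)x)/(2L³EI)  [x≤a] = -5·(32/3)²·(16/5)·(2·(16/3)·16-(3·(16/3)+(32/3))·(16/5))/(2·16³·20000) = -16/16875 rad
Superposition: θ = Σ θ_i = -22549/4218750 rad ≈ -0.005345 rad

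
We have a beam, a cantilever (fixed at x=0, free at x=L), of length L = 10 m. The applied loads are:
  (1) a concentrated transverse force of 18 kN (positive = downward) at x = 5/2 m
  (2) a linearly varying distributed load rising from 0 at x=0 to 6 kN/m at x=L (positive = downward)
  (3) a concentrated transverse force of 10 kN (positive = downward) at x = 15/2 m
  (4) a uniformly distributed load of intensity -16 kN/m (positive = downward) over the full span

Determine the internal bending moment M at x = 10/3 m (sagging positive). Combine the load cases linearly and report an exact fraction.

Load 1 — point force P=18 kN at a=5/2 m (b=L-a=15/2):
  M_1 = 0  [x>a] = 0 kN·m
Load 2 — triangular load w₀=6 kN/m (0→w₀ over full span):
  M_2 = w₀Lx/2 - w₀L²/3 - w₀x³/(6L) = 6·10·(10/3)/2 - 6·10²/3 - 6·(10/3)³/(6·10) = -2800/27 kN·m
Load 3 — point force P=10 kN at a=15/2 m (b=L-a=5/2):
  M_3 = -P(a-x)  [x≤a] = -10·((15/2)-(10/3)) = -125/3 kN·m
Load 4 — uniform load w=-16 kN/m over full span:
  M_4 = -w(L-x)²/2 = -(-16)·(10-(10/3))²/2 = 3200/9 kN·m
Superposition: M = Σ M_i = 5675/27 kN·m ≈ 210.185185 kN·m

M(10/3) = 5675/27 kN·m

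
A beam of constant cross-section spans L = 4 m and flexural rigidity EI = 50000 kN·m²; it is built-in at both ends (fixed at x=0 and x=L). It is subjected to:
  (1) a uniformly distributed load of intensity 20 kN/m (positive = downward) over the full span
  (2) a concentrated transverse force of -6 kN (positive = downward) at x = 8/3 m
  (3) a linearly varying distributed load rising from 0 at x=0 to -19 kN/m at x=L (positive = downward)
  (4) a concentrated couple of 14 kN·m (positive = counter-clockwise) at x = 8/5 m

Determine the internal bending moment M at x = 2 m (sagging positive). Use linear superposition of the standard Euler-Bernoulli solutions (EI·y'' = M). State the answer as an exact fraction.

Load 1 — uniform load w=20 kN/m over full span:
  M_1 = wLx/2 - wL²/12 - wx²/2 = 20·4·2/2 - 20·4²/12 - 20·2²/2 = 40/3 kN·m
Load 2 — point force P=-6 kN at a=8/3 m (b=L-a=4/3):
  M_2 = Pb²(3a+b)x/L³ - Pab²/L²  [x≤a] = (-6)·(4/3)²·(3·(8/3)+(4/3))·2/4³ - (-6)·(8/3)·(4/3)²/4² = -4/3 kN·m
Load 3 — triangular load w₀=-19 kN/m (0→w₀ over full span):
  M_3 = 3w₀Lx/20 - w₀L²/30 - w₀x³/(6L) = 3·(-19)·4·2/20 - (-19)·4²/30 - (-19)·2³/(6·4) = -19/3 kN·m
Load 4 — applied couple M₀=14 kN·m at a=8/5 m (b=L-a=12/5):
  M_4 = R_Ax - M_A - M₀  [x>a] with R_A=126/25, M_A=42/25 = (126/25)·2 - (42/25) - 14 = -28/5 kN·m
Superposition: M = Σ M_i = 1/15 kN·m ≈ 0.066667 kN·m

M(2) = 1/15 kN·m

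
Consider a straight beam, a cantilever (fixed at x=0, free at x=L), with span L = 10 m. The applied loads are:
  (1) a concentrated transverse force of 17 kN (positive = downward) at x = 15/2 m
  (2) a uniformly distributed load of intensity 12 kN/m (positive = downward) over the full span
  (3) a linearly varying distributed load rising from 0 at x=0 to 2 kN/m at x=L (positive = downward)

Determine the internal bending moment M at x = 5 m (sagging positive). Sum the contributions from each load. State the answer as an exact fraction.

Load 1 — point force P=17 kN at a=15/2 m (b=L-a=5/2):
  M_1 = -P(a-x)  [x≤a] = -17·((15/2)-5) = -85/2 kN·m
Load 2 — uniform load w=12 kN/m over full span:
  M_2 = -w(L-x)²/2 = -12·(10-5)²/2 = -150 kN·m
Load 3 — triangular load w₀=2 kN/m (0→w₀ over full span):
  M_3 = w₀Lx/2 - w₀L²/3 - w₀x³/(6L) = 2·10·5/2 - 2·10²/3 - 2·5³/(6·10) = -125/6 kN·m
Superposition: M = Σ M_i = -640/3 kN·m ≈ -213.333333 kN·m

M(5) = -640/3 kN·m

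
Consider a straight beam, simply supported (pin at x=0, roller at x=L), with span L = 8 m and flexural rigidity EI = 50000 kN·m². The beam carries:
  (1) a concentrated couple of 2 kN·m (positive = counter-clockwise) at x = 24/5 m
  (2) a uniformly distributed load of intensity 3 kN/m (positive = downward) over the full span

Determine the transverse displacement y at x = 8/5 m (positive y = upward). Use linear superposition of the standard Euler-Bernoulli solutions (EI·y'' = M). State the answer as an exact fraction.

Load 1 — applied couple M₀=2 kN·m at a=24/5 m (b=L-a=16/5):
  y_1 = (M₀x³/(6L)+C₁x)/EI  [x≤a] with C₁=M₀(3b²-L²)/(6L)=-104/75 = (2·(8/5)³/(6·8)+(-104/75)·(8/5))/50000 = -16/390625 m
Load 2 — uniform load w=3 kN/m over full span:
  y_2 = -wx(L³-2Lx²+x³)/(24EI) = -3·(8/5)·(8³-2·8·(8/5)²+(8/5)³)/(24·50000) = -3712/1953125 m
Superposition: y = Σ y_i = -3792/1953125 m ≈ -0.001942 m

y(8/5) = -3792/1953125 m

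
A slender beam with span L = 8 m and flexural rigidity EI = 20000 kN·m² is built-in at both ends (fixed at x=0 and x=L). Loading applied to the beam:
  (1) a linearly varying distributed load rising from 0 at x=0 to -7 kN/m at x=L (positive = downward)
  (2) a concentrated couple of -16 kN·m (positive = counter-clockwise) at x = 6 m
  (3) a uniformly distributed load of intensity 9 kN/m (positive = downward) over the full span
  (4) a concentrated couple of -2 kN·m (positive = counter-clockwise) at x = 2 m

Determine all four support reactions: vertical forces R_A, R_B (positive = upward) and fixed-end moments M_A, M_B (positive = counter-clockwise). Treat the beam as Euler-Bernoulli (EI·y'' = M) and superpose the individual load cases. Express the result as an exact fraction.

Load 1 — triangular load w₀=-7 kN/m (0→w₀ over full span):
  R_A = 3w₀L/20 = 3·(-7)·8/20 = -42/5 kN
  M_A = w₀L²/30 = (-7)·8²/30 = -224/15 kN·m
  R_B = 7w₀L/20 = 7·(-7)·8/20 = -98/5 kN
  M_B = -w₀L²/20 = -(-7)·8²/20 = 112/5 kN·m
Load 2 — applied couple M₀=-16 kN·m at a=6 m (b=L-a=2):
  R_A = 6M₀ab/L³ = 6·(-16)·6·2/8³ = -9/4 kN
  M_A = M₀b(2a-b)/L² = (-16)·2·(2·6-2)/8² = -5 kN·m
  R_B = -6M₀ab/L³ = -6·(-16)·6·2/8³ = 9/4 kN
  M_B = M₀a(2b-a)/L² = (-16)·6·(2·2-6)/8² = 3 kN·m
Load 3 — uniform load w=9 kN/m over full span:
  R_A = wL/2 = 9·8/2 = 36 kN
  M_A = wL²/12 = 9·8²/12 = 48 kN·m
  R_B = wL/2 = 9·8/2 = 36 kN
  M_B = -wL²/12 = -9·8²/12 = -48 kN·m
Load 4 — applied couple M₀=-2 kN·m at a=2 m (b=L-a=6):
  R_A = 6M₀ab/L³ = 6·(-2)·2·6/8³ = -9/32 kN
  M_A = M₀b(2a-b)/L² = (-2)·6·(2·2-6)/8² = 3/8 kN·m
  R_B = -6M₀ab/L³ = -6·(-2)·2·6/8³ = 9/32 kN
  M_B = M₀a(2b-a)/L² = (-2)·2·(2·6-2)/8² = -5/8 kN·m
Superposition: R_A = 4011/160 kN, M_A = 3413/120 kN·m, R_B = 3029/160 kN, M_B = -929/40 kN·m

R_A = 4011/160 kN, M_A = 3413/120 kN·m, R_B = 3029/160 kN, M_B = -929/40 kN·m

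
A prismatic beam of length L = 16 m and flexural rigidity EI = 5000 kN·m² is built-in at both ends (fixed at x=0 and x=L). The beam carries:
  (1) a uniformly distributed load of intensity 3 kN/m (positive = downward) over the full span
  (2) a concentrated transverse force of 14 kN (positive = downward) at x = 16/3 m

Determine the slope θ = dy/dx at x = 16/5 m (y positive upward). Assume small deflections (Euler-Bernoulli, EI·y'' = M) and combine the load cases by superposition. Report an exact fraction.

Load 1 — uniform load w=3 kN/m over full span:
  θ_1 = -wx(L-x)(L-2x)/(12EI) = -3·(16/5)·(16-(16/5))·(16-2·(16/5))/(12·5000) = -1536/78125 rad
Load 2 — point force P=14 kN at a=16/3 m (b=L-a=32/3):
  θ_2 = -Pb²x(2aL-(3a+b)x)/(2L³EI)  [x≤a] = -14·(32/3)²·(16/5)·(2·(16/3)·16-(3·(16/3)+(32/3))·(16/5))/(2·16³·5000) = -896/84375 rad
Superposition: θ = Σ θ_i = -63872/2109375 rad ≈ -0.030280 rad

θ(16/5) = -63872/2109375 rad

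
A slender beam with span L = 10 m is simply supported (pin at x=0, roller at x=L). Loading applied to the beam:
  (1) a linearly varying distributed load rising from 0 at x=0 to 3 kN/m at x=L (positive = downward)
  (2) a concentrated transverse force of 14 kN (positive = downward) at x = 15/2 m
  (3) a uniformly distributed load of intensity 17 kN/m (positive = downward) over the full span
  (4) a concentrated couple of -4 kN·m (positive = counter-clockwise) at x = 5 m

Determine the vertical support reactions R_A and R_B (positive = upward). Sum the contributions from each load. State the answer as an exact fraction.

R_A = 931/10 kN, R_B = 1059/10 kN

Load 1 — triangular load w₀=3 kN/m (0→w₀ over full span):
  R_A = w₀L/6 = 3·10/6 = 5 kN
  R_B = w₀L/3 = 3·10/3 = 10 kN
Load 2 — point force P=14 kN at a=15/2 m (b=L-a=5/2):
  R_A = Pb/L = 14·(5/2)/10 = 7/2 kN
  R_B = Pa/L = 14·(15/2)/10 = 21/2 kN
Load 3 — uniform load w=17 kN/m over full span:
  R_A = wL/2 = 17·10/2 = 85 kN
  R_B = wL/2 = 17·10/2 = 85 kN
Load 4 — applied couple M₀=-4 kN·m at a=5 m (b=L-a=5):
  R_A = M₀/L = (-4)/10 = -2/5 kN
  R_B = -M₀/L = -(-4)/10 = 2/5 kN
Superposition: R_A = 931/10 kN, R_B = 1059/10 kN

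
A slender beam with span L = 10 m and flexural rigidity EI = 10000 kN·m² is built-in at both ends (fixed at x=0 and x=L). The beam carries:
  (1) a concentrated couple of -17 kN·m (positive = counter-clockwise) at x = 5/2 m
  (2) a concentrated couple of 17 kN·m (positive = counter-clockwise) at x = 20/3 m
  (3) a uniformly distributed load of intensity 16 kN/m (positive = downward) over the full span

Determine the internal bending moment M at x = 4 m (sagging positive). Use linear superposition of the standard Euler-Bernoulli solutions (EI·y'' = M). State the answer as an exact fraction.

Load 1 — applied couple M₀=-17 kN·m at a=5/2 m (b=L-a=15/2):
  M_1 = R_Ax - M_A - M₀  [x>a] with R_A=-153/80, M_A=51/16 = (-153/80)·4 - (51/16) - (-17) = 493/80 kN·m
Load 2 — applied couple M₀=17 kN·m at a=20/3 m (b=L-a=10/3):
  M_2 = R_Ax - M_A  [x≤a] with R_A=34/15, M_A=17/3 = (34/15)·4 - (17/3) = 17/5 kN·m
Load 3 — uniform load w=16 kN/m over full span:
  M_3 = wLx/2 - wL²/12 - wx²/2 = 16·10·4/2 - 16·10²/12 - 16·4²/2 = 176/3 kN·m
Superposition: M = Σ M_i = 3275/48 kN·m ≈ 68.229167 kN·m

M(4) = 3275/48 kN·m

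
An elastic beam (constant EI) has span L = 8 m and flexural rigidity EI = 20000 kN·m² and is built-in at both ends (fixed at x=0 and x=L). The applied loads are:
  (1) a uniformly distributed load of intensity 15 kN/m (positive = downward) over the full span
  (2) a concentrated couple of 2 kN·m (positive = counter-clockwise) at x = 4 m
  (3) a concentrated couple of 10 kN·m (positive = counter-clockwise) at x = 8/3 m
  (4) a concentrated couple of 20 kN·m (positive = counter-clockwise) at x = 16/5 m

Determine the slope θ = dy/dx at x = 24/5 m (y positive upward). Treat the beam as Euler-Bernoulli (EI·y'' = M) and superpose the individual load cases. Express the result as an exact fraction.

Load 1 — uniform load w=15 kN/m over full span:
  θ_1 = -wx(L-x)(L-2x)/(12EI) = -15·(24/5)·(8-(24/5))·(8-2·(24/5))/(12·20000) = 24/15625 rad
Load 2 — applied couple M₀=2 kN·m at a=4 m (b=L-a=4):
  θ_2 = (R_Ax²/2 - M_Ax - M₀(x-a))/EI  [x>a] with R_A=3/8, M_A=1/2 = ((3/8)·(24/5)²/2 - (1/2)·(24/5) - 2·((24/5)-4))/20000 = 1/62500 rad
Load 3 — applied couple M₀=10 kN·m at a=8/3 m (b=L-a=16/3):
  θ_3 = (R_Ax²/2 - M_Ax - M₀(x-a))/EI  [x>a] with R_A=5/3, M_A=0 = ((5/3)·(24/5)²/2 - 0·(24/5) - 10·((24/5)-(8/3)))/20000 = -1/9375 rad
Load 4 — applied couple M₀=20 kN·m at a=16/5 m (b=L-a=24/5):
  θ_4 = (R_Ax²/2 - M_Ax - M₀(x-a))/EI  [x>a] with R_A=18/5, M_A=12/5 = ((18/5)·(24/5)²/2 - (12/5)·(24/5) - 20·((24/5)-(16/5)))/20000 = -8/78125 rad
Superposition: θ = Σ θ_i = 1259/937500 rad ≈ 0.001343 rad

θ(24/5) = 1259/937500 rad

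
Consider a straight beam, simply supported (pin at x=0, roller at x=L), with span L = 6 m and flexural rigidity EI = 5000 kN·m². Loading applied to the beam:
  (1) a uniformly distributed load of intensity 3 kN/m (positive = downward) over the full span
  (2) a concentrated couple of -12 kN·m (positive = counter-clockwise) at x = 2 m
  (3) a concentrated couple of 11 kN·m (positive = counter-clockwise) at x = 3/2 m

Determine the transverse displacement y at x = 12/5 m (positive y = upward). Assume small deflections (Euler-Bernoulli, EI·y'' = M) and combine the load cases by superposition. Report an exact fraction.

Load 1 — uniform load w=3 kN/m over full span:
  y_1 = -wx(L³-2Lx²+x³)/(24EI) = -3·(12/5)·(6³-2·6·(12/5)²+(12/5)³)/(24·5000) = -7533/781250 m
Load 2 — applied couple M₀=-12 kN·m at a=2 m (b=L-a=4):
  y_2 = (M₀x³/(6L)-M₀(x-a)²/2+C₁x)/EI  [x>a] with C₁=M₀(3b²-L²)/(6L)=-4 = ((-12)·(12/5)³/(6·6)-(-12)·((12/5)-2)²/2+(-4)·(12/5))/5000 = -207/78125 m
Load 3 — applied couple M₀=11 kN·m at a=3/2 m (b=L-a=9/2):
  y_3 = (M₀x³/(6L)-M₀(x-a)²/2+C₁x)/EI  [x>a] with C₁=M₀(3b²-L²)/(6L)=121/16 = (11·(12/5)³/(6·6)-11·((12/5)-(3/2))²/2+(121/16)·(12/5))/5000 = 17919/5000000 m
Superposition: y = Σ y_i = -217701/25000000 m ≈ -0.008708 m

y(12/5) = -217701/25000000 m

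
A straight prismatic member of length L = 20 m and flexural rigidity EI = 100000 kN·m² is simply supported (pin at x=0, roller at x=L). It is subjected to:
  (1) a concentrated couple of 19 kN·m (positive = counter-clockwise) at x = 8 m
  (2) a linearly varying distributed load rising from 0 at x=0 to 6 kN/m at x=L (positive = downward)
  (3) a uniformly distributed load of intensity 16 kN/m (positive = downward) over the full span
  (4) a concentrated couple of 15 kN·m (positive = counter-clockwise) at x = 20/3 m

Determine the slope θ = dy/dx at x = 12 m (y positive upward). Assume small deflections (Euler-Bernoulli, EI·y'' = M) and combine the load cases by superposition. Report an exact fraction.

θ(12) = 13607/750000 rad

Load 1 — applied couple M₀=19 kN·m at a=8 m (b=L-a=12):
  θ_1 = (M₀x²/(2L)-M₀(x-a)+C₁)/EI  [x>a] with C₁=M₀(3b²-L²)/(6L)=76/15 = (19·12²/(2·20)-19·(12-8)+(76/15))/100000 = -19/750000 rad
Load 2 — triangular load w₀=6 kN/m (0→w₀ over full span):
  θ_2 = -w₀(7L⁴-30L²x²+15x⁴)/(360LEI) = -6·(7·20⁴-30·20²·12²+15·12⁴)/(360·20·100000) = 116/46875 rad
Load 3 — uniform load w=16 kN/m over full span:
  θ_3 = -w(L³-6Lx²+4x³)/(24EI) = -16·(20³-6·20·12²+4·12³)/(24·100000) = 148/9375 rad
Load 4 — applied couple M₀=15 kN·m at a=20/3 m (b=L-a=40/3):
  θ_4 = (M₀x²/(2L)-M₀(x-a)+C₁)/EI  [x>a] with C₁=M₀(3b²-L²)/(6L)=50/3 = (15·12²/(2·20)-15·(12-(20/3))+(50/3))/100000 = -7/75000 rad
Superposition: θ = Σ θ_i = 13607/750000 rad ≈ 0.018143 rad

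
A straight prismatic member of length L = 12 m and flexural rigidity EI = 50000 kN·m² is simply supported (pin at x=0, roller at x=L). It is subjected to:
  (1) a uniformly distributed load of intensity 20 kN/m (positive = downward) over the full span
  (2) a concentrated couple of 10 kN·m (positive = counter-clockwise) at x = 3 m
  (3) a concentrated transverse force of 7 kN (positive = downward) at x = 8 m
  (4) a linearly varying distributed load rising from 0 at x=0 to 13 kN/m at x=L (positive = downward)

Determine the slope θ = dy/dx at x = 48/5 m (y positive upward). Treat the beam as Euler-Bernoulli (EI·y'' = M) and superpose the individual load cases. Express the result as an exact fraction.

Load 1 — uniform load w=20 kN/m over full span:
  θ_1 = -w(L³-6Lx²+4x³)/(24EI) = -20·(12³-6·12·(48/5)²+4·(48/5)³)/(24·50000) = 1782/78125 rad
Load 2 — applied couple M₀=10 kN·m at a=3 m (b=L-a=9):
  θ_2 = (M₀x²/(2L)-M₀(x-a)+C₁)/EI  [x>a] with C₁=M₀(3b²-L²)/(6L)=55/4 = (10·(48/5)²/(2·12)-10·((48/5)-3)+(55/4))/50000 = -277/1000000 rad
Load 3 — point force P=7 kN at a=8 m (b=L-a=4):
  θ_3 = -Pa(2L²-6Lx+3x²+a²)/(6LEI)  [x>a] = -7·8·(2·12²-6·12·(48/5)+3·(48/5)²+8²)/(6·12·50000) = 686/703125 rad
Load 4 — triangular load w₀=13 kN/m (0→w₀ over full span):
  θ_4 = -w₀(7L⁴-30L²x²+15x⁴)/(360LEI) = -13·(7·12⁴-30·12²·(48/5)²+15·(48/5)⁴)/(360·12·50000) = 29523/3906250 rad
Superposition: θ = Σ θ_i = 34949399/1125000000 rad ≈ 0.031066 rad

θ(48/5) = 34949399/1125000000 rad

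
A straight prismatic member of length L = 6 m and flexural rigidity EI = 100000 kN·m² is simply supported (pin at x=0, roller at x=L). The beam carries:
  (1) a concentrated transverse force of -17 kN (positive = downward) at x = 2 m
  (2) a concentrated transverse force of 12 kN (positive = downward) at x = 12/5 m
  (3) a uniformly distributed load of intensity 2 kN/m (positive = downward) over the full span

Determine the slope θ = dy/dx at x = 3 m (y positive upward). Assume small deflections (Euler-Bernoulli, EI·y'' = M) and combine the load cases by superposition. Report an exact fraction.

Load 1 — point force P=-17 kN at a=2 m (b=L-a=4):
  θ_1 = -Pa(2L²-6Lx+3x²+a²)/(6LEI)  [x>a] = -(-17)·2·(2·6²-6·6·3+3·3²+2²)/(6·6·100000) = -17/360000 rad
Load 2 — point force P=12 kN at a=12/5 m (b=L-a=18/5):
  θ_2 = -Pa(2L²-6Lx+3x²+a²)/(6LEI)  [x>a] = -12·(12/5)·(2·6²-6·6·3+3·3²+(12/5)²)/(6·6·100000) = 81/3125000 rad
Load 3 — uniform load w=2 kN/m over full span:
  θ_3 = -w(L³-6Lx²+4x³)/(24EI) = -2·(6³-6·6·3²+4·3³)/(24·100000) = 0 rad
Superposition: θ = Σ θ_i = -4793/225000000 rad ≈ -0.000021 rad

θ(3) = -4793/225000000 rad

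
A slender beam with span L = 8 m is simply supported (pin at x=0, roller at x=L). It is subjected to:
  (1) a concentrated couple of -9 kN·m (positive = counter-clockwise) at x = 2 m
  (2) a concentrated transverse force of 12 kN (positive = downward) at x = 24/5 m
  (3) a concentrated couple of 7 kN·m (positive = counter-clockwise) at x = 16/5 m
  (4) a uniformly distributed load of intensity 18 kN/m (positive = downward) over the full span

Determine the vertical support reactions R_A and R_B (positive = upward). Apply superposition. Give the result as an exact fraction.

Load 1 — applied couple M₀=-9 kN·m at a=2 m (b=L-a=6):
  R_A = M₀/L = (-9)/8 = -9/8 kN
  R_B = -M₀/L = -(-9)/8 = 9/8 kN
Load 2 — point force P=12 kN at a=24/5 m (b=L-a=16/5):
  R_A = Pb/L = 12·(16/5)/8 = 24/5 kN
  R_B = Pa/L = 12·(24/5)/8 = 36/5 kN
Load 3 — applied couple M₀=7 kN·m at a=16/5 m (b=L-a=24/5):
  R_A = M₀/L = 7/8 kN
  R_B = -M₀/L = -7/8 kN
Load 4 — uniform load w=18 kN/m over full span:
  R_A = wL/2 = 18·8/2 = 72 kN
  R_B = wL/2 = 18·8/2 = 72 kN
Superposition: R_A = 1531/20 kN, R_B = 1589/20 kN

R_A = 1531/20 kN, R_B = 1589/20 kN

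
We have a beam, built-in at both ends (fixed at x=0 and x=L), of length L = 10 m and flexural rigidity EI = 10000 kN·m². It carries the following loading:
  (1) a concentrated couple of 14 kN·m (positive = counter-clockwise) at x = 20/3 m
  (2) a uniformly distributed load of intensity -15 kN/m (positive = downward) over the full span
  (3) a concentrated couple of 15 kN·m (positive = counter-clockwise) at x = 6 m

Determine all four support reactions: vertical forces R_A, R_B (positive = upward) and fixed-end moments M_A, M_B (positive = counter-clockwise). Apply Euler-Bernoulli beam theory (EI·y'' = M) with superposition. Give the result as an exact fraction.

R_A = -5323/75 kN, M_A = -1733/15 kN·m, R_B = -5927/75 kN, M_B = 634/5 kN·m

Load 1 — applied couple M₀=14 kN·m at a=20/3 m (b=L-a=10/3):
  R_A = 6M₀ab/L³ = 6·14·(20/3)·(10/3)/10³ = 28/15 kN
  M_A = M₀b(2a-b)/L² = 14·(10/3)·(2·(20/3)-(10/3))/10² = 14/3 kN·m
  R_B = -6M₀ab/L³ = -6·14·(20/3)·(10/3)/10³ = -28/15 kN
  M_B = M₀a(2b-a)/L² = 14·(20/3)·(2·(10/3)-(20/3))/10² = 0 kN·m
Load 2 — uniform load w=-15 kN/m over full span:
  R_A = wL/2 = (-15)·10/2 = -75 kN
  M_A = wL²/12 = (-15)·10²/12 = -125 kN·m
  R_B = wL/2 = (-15)·10/2 = -75 kN
  M_B = -wL²/12 = -(-15)·10²/12 = 125 kN·m
Load 3 — applied couple M₀=15 kN·m at a=6 m (b=L-a=4):
  R_A = 6M₀ab/L³ = 6·15·6·4/10³ = 54/25 kN
  M_A = M₀b(2a-b)/L² = 15·4·(2·6-4)/10² = 24/5 kN·m
  R_B = -6M₀ab/L³ = -6·15·6·4/10³ = -54/25 kN
  M_B = M₀a(2b-a)/L² = 15·6·(2·4-6)/10² = 9/5 kN·m
Superposition: R_A = -5323/75 kN, M_A = -1733/15 kN·m, R_B = -5927/75 kN, M_B = 634/5 kN·m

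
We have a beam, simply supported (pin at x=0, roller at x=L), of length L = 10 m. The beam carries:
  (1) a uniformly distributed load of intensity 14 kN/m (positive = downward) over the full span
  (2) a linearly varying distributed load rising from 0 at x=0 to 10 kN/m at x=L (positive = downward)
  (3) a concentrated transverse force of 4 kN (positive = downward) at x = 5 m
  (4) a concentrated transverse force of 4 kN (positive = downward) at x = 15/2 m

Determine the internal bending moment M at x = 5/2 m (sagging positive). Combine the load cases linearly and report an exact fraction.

Load 1 — uniform load w=14 kN/m over full span:
  M_1 = wx(L-x)/2 = 14·(5/2)·(10-(5/2))/2 = 525/4 kN·m
Load 2 — triangular load w₀=10 kN/m (0→w₀ over full span):
  M_2 = w₀Lx/6 - w₀x³/(6L) = 10·10·(5/2)/6 - 10·(5/2)³/(6·10) = 625/16 kN·m
Load 3 — point force P=4 kN at a=5 m (b=L-a=5):
  M_3 = Pbx/L  [x≤a] = 4·5·(5/2)/10 = 5 kN·m
Load 4 — point force P=4 kN at a=15/2 m (b=L-a=5/2):
  M_4 = Pbx/L  [x≤a] = 4·(5/2)·(5/2)/10 = 5/2 kN·m
Superposition: M = Σ M_i = 2845/16 kN·m ≈ 177.812500 kN·m

M(5/2) = 2845/16 kN·m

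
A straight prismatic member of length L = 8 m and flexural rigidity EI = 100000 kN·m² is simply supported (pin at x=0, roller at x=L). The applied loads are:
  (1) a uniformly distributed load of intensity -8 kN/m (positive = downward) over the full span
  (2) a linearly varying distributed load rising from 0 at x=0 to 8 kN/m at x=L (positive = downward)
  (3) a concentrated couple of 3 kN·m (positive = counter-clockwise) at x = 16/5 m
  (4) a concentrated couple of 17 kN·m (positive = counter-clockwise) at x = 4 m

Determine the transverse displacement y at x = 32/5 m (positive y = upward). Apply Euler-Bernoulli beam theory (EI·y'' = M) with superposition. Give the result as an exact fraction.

y(32/5) = 767137/585937500 m

Load 1 — uniform load w=-8 kN/m over full span:
  y_1 = -wx(L³-2Lx²+x³)/(24EI) = -(-8)·(32/5)·(8³-2·8·(32/5)²+(32/5)³)/(24·100000) = 14848/5859375 m
Load 2 — triangular load w₀=8 kN/m (0→w₀ over full span):
  y_2 = -w₀x(7L⁴-10L²x²+3x⁴)/(360LEI) = -8·(32/5)·(7·8⁴-10·8²·(32/5)²+3·(32/5)⁴)/(360·8·100000) = -65024/48828125 m
Load 3 — applied couple M₀=3 kN·m at a=16/5 m (b=L-a=24/5):
  y_3 = (M₀x³/(6L)-M₀(x-a)²/2+C₁x)/EI  [x>a] with C₁=M₀(3b²-L²)/(6L)=8/25 = (3·(32/5)³/(6·8)-3·((32/5)-(16/5))²/2+(8/25)·(32/5))/100000 = 12/390625 m
Load 4 — applied couple M₀=17 kN·m at a=4 m (b=L-a=4):
  y_4 = (M₀x³/(6L)-M₀(x-a)²/2+C₁x)/EI  [x>a] with C₁=M₀(3b²-L²)/(6L)=-17/3 = (17·(32/5)³/(6·8)-17·((32/5)-4)²/2+(-17/3)·(32/5))/100000 = 119/1562500 m
Superposition: y = Σ y_i = 767137/585937500 m ≈ 0.001309 m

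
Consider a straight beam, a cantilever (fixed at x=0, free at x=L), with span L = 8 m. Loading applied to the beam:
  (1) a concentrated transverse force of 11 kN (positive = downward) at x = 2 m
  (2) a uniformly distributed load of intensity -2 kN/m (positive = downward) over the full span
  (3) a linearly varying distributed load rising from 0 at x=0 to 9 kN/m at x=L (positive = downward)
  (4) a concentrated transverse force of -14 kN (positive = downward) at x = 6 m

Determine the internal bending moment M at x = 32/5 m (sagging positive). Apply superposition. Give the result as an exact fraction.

Load 1 — point force P=11 kN at a=2 m (b=L-a=6):
  M_1 = 0  [x>a] = 0 kN·m
Load 2 — uniform load w=-2 kN/m over full span:
  M_2 = -w(L-x)²/2 = -(-2)·(8-(32/5))²/2 = 64/25 kN·m
Load 3 — triangular load w₀=9 kN/m (0→w₀ over full span):
  M_3 = w₀Lx/2 - w₀L²/3 - w₀x³/(6L) = 9·8·(32/5)/2 - 9·8²/3 - 9·(32/5)³/(6·8) = -1344/125 kN·m
Load 4 — point force P=-14 kN at a=6 m (b=L-a=2):
  M_4 = 0  [x>a] = 0 kN·m
Superposition: M = Σ M_i = -1024/125 kN·m ≈ -8.192000 kN·m

M(32/5) = -1024/125 kN·m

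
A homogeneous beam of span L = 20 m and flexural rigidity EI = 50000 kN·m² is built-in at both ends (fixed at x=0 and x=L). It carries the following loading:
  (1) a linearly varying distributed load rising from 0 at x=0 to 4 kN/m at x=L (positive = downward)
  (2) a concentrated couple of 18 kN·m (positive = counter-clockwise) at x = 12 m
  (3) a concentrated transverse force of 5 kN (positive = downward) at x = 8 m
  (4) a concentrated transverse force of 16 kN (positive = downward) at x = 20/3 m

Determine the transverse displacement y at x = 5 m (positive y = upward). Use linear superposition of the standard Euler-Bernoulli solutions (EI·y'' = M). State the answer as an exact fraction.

y(5) = -119887/6480000 m

Load 1 — triangular load w₀=4 kN/m (0→w₀ over full span):
  y_1 = -w₀x²(L-x)²(x+2L)/(120LEI) = -4·5²·(20-5)²·(5+2·20)/(120·20·50000) = -27/3200 m
Load 2 — applied couple M₀=18 kN·m at a=12 m (b=L-a=8):
  y_2 = (R_Ax³/6 - M_Ax²/2)/EI  [x≤a] with R_A=162/125, M_A=144/25 = ((162/125)·5³/6 - (144/25)·5²/2)/50000 = -9/10000 m
Load 3 — point force P=5 kN at a=8 m (b=L-a=12):
  y_3 = -Pb²x²(3aL-(3a+b)x)/(6L³EI)  [x≤a] = -5·12²·5²·(3·8·20-(3·8+12)·5)/(6·20³·50000) = -9/4000 m
Load 4 — point force P=16 kN at a=20/3 m (b=L-a=40/3):
  y_4 = -Pb²x²(3aL-(3a+b)x)/(6L³EI)  [x≤a] = -16·(40/3)²·5²·(3·(20/3)·20-(3·(20/3)+(40/3))·5)/(6·20³·50000) = -14/2025 m
Superposition: y = Σ y_i = -119887/6480000 m ≈ -0.018501 m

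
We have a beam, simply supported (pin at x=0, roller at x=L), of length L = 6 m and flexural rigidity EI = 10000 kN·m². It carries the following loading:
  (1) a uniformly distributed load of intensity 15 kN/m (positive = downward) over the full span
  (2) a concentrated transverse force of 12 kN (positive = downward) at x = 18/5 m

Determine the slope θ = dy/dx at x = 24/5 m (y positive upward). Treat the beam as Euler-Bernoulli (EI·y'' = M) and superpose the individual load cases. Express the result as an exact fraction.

θ(24/5) = 16173/1250000 rad

Load 1 — uniform load w=15 kN/m over full span:
  θ_1 = -w(L³-6Lx²+4x³)/(24EI) = -15·(6³-6·6·(24/5)²+4·(24/5)³)/(24·10000) = 2673/250000 rad
Load 2 — point force P=12 kN at a=18/5 m (b=L-a=12/5):
  θ_2 = -Pa(2L²-6Lx+3x²+a²)/(6LEI)  [x>a] = -12·(18/5)·(2·6²-6·6·(24/5)+3·(24/5)²+(18/5)²)/(6·6·10000) = 351/156250 rad
Superposition: θ = Σ θ_i = 16173/1250000 rad ≈ 0.012938 rad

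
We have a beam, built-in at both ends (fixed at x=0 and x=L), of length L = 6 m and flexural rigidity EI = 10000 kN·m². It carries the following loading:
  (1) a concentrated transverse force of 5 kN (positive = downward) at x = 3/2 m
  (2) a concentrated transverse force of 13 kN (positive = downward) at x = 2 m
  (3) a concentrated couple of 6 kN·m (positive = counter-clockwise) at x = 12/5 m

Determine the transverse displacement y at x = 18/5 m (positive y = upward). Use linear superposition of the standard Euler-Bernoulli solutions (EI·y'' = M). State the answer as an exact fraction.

Load 1 — point force P=5 kN at a=3/2 m (b=L-a=9/2):
  y_1 = -Pa²(L-x)²(3bL-(3b+a)(L-x))/(6L³EI)  [x>a] = -5·(3/2)²·(6-(18/5))²·(3·(9/2)·6-(3·(9/2)+(3/2))·(6-(18/5)))/(6·6³·10000) = -9/40000 m
Load 2 — point force P=13 kN at a=2 m (b=L-a=4):
  y_2 = -Pa²(L-x)²(3bL-(3b+a)(L-x))/(6L³EI)  [x>a] = -13·2²·(6-(18/5))²·(3·4·6-(3·4+2)·(6-(18/5)))/(6·6³·10000) = -208/234375 m
Load 3 — applied couple M₀=6 kN·m at a=12/5 m (b=L-a=18/5):
  y_3 = (R_Ax³/6 - M_Ax²/2 - M₀(x-a)²/2)/EI  [x>a] with R_A=36/25, M_A=18/25 = ((36/25)·(18/5)³/6 - (18/25)·(18/5)²/2 - 6·((18/5)-(12/5))²/2)/10000 = 432/1953125 m
Superposition: y = Σ y_i = -334231/375000000 m ≈ -0.000891 m

y(18/5) = -334231/375000000 m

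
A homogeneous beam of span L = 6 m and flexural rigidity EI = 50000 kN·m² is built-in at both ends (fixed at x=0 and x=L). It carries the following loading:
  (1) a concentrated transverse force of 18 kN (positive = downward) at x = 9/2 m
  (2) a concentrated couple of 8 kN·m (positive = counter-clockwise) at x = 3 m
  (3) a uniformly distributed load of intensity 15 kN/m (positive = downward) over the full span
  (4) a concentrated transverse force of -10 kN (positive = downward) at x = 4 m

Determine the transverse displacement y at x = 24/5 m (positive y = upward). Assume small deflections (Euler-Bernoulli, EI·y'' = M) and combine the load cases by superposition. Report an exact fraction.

Load 1 — point force P=18 kN at a=9/2 m (b=L-a=3/2):
  y_1 = -Pa²(L-x)²(3bL-(3b+a)(L-x))/(6L³EI)  [x>a] = -18·(9/2)²·(6-(24/5))²·(3·(3/2)·6-(3·(3/2)+(9/2))·(6-(24/5)))/(6·6³·50000) = -6561/50000000 m
Load 2 — applied couple M₀=8 kN·m at a=3 m (b=L-a=3):
  y_2 = (R_Ax³/6 - M_Ax²/2 - M₀(x-a)²/2)/EI  [x>a] with R_A=2, M_A=2 = (2·(24/5)³/6 - 2·(24/5)²/2 - 8·((24/5)-3)²/2)/50000 = 27/1562500 m
Load 3 — uniform load w=15 kN/m over full span:
  y_3 = -wx²(L-x)²/(24EI) = -15·(24/5)²·(6-(24/5))²/(24·50000) = -162/390625 m
Load 4 — point force P=-10 kN at a=4 m (b=L-a=2):
  y_4 = -Pa²(L-x)²(3bL-(3b+a)(L-x))/(6L³EI)  [x>a] = -(-10)·4²·(6-(24/5))²·(3·2·6-(3·2+4)·(6-(24/5)))/(6·6³·50000) = 4/46875 m
Superposition: y = Σ y_i = -66499/150000000 m ≈ -0.000443 m

y(24/5) = -66499/150000000 m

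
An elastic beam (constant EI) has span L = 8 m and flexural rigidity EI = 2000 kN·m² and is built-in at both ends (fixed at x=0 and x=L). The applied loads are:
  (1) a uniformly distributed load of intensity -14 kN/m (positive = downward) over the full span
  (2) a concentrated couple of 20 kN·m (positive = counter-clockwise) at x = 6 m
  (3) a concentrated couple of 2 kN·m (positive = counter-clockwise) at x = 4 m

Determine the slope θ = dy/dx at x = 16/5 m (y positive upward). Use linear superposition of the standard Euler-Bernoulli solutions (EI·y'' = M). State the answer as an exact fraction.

Load 1 — uniform load w=-14 kN/m over full span:
  θ_1 = -wx(L-x)(L-2x)/(12EI) = -(-14)·(16/5)·(8-(16/5))·(8-2·(16/5))/(12·2000) = 224/15625 rad
Load 2 — applied couple M₀=20 kN·m at a=6 m (b=L-a=2):
  θ_2 = (R_Ax²/2 - M_Ax)/EI  [x≤a] with R_A=45/16, M_A=25/4 = ((45/16)·(16/5)²/2 - (25/4)·(16/5))/2000 = -7/2500 rad
Load 3 — applied couple M₀=2 kN·m at a=4 m (b=L-a=4):
  θ_3 = (R_Ax²/2 - M_Ax)/EI  [x≤a] with R_A=3/8, M_A=1/2 = ((3/8)·(16/5)²/2 - (1/2)·(16/5))/2000 = 1/6250 rad
Superposition: θ = Σ θ_i = 731/62500 rad ≈ 0.011696 rad

θ(16/5) = 731/62500 rad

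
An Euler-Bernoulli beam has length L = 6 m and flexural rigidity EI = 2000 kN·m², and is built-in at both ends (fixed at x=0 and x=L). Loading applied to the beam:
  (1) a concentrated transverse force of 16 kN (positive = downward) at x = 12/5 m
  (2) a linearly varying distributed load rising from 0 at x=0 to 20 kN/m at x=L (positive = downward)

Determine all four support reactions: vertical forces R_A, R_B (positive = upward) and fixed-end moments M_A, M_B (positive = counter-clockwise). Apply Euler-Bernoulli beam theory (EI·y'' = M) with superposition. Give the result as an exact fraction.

Load 1 — point force P=16 kN at a=12/5 m (b=L-a=18/5):
  R_A = Pb²(3a+b)/L³ = 16·(18/5)²·(3·(12/5)+(18/5))/6³ = 1296/125 kN
  M_A = Pab²/L² = 16·(12/5)·(18/5)²/6² = 1728/125 kN·m
  R_B = Pa²(a+3b)/L³ = 16·(12/5)²·((12/5)+3·(18/5))/6³ = 704/125 kN
  M_B = -Pa²b/L² = -16·(12/5)²·(18/5)/6² = -1152/125 kN·m
Load 2 — triangular load w₀=20 kN/m (0→w₀ over full span):
  R_A = 3w₀L/20 = 3·20·6/20 = 18 kN
  M_A = w₀L²/30 = 20·6²/30 = 24 kN·m
  R_B = 7w₀L/20 = 7·20·6/20 = 42 kN
  M_B = -w₀L²/20 = -20·6²/20 = -36 kN·m
Superposition: R_A = 3546/125 kN, M_A = 4728/125 kN·m, R_B = 5954/125 kN, M_B = -5652/125 kN·m

R_A = 3546/125 kN, M_A = 4728/125 kN·m, R_B = 5954/125 kN, M_B = -5652/125 kN·m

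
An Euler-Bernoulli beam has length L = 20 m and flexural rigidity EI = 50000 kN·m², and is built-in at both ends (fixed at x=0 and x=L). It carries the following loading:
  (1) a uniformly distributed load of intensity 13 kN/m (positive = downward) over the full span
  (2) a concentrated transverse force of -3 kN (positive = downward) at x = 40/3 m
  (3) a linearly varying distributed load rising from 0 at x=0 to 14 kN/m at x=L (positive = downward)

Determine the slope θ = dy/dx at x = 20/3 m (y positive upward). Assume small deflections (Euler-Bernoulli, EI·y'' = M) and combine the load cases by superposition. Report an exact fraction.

Load 1 — uniform load w=13 kN/m over full span:
  θ_1 = -wx(L-x)(L-2x)/(12EI) = -13·(20/3)·(20-(20/3))·(20-2·(20/3))/(12·50000) = -26/2025 rad
Load 2 — point force P=-3 kN at a=40/3 m (b=L-a=20/3):
  θ_2 = -Pb²x(2aL-(3a+b)x)/(2L³EI)  [x≤a] = -(-3)·(20/3)²·(20/3)·(2·(40/3)·20-(3·(40/3)+(20/3))·(20/3))/(2·20³·50000) = 1/4050 rad
Load 3 — triangular load w₀=14 kN/m (0→w₀ over full span):
  θ_3 = -w₀(2x(L-x)(L-2x)(x+2L)+x²(L-x)²)/(120LEI) = -14·(2·(20/3)·(20-(20/3))·(20-2·(20/3))·((20/3)+2·20)+(20/3)²·(20-(20/3))²)/(120·20·50000) = -224/30375 rad
Superposition: θ = Σ θ_i = -1213/60750 rad ≈ -0.019967 rad

θ(20/3) = -1213/60750 rad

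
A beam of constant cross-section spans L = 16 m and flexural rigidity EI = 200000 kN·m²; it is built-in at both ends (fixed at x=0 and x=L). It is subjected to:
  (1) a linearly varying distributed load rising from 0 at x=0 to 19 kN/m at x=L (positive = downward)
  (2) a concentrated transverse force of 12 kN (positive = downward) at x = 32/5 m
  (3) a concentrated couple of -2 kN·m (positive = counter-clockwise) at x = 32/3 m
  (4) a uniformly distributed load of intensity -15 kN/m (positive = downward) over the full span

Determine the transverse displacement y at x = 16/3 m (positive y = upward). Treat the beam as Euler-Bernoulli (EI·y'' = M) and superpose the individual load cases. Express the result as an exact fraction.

y(16/3) = 905164/284765625 m

Load 1 — triangular load w₀=19 kN/m (0→w₀ over full span):
  y_1 = -w₀x²(L-x)²(x+2L)/(120LEI) = -19·(16/3)²·(16-(16/3))²·((16/3)+2·16)/(120·16·200000) = -68096/11390625 m
Load 2 — point force P=12 kN at a=32/5 m (b=L-a=48/5):
  y_2 = -Pb²x²(3aL-(3a+b)x)/(6L³EI)  [x≤a] = -12·(48/5)²·(16/3)²·(3·(32/5)·16-(3·(32/5)+(48/5))·(16/3))/(6·16³·200000) = -384/390625 m
Load 3 — applied couple M₀=-2 kN·m at a=32/3 m (b=L-a=16/3):
  y_3 = (R_Ax³/6 - M_Ax²/2)/EI  [x≤a] with R_A=-1/6, M_A=-2/3 = ((-1/6)·(16/3)³/6 - (-2/3)·(16/3)²/2)/200000 = 4/151875 m
Load 4 — uniform load w=-15 kN/m over full span:
  y_4 = -wx²(L-x)²/(24EI) = -(-15)·(16/3)²·(16-(16/3))²/(24·200000) = 512/50625 m
Superposition: y = Σ y_i = 905164/284765625 m ≈ 0.003179 m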